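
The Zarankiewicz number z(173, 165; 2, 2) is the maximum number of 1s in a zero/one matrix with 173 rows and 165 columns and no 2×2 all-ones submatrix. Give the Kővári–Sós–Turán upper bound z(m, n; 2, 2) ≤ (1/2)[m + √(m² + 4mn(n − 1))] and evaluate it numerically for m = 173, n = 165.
z(173, 165; 2, 2) ≤ (1/2)[173 + √(173² + 4·173·165·164)] = (1/2)[173 + √18755449] = 2251.8781

Kővári–Sós–Turán: let r_1, ..., r_173 be the row sums and z = Σ r_i the total number of 1s. Each pair of columns can share at most one row with both entries 1 (else a 2×2 all-ones block appears), so Σ_i C(r_i, 2) ≤ C(165, 2) = 13530. By convexity Σ_i C(r_i, 2) ≥ 173·C(z/173, 2) = z(z − 173)/(2·173), giving z² − 173z − 173·165·164 ≤ 0 and hence z ≤ (1/2)[173 + √(29929 + 4·4681380)] = (1/2)[173 + √18755449] ≈ (1/2)(173 + 4330.7562) = 2251.8781.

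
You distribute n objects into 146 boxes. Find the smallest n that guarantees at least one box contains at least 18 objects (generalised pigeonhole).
n = (18 − 1)·146 + 1 = 2483

By the generalised pigeonhole principle, to guarantee some box contains ≥ r objects we need more than (r − 1) · k objects total. Threshold: n = (r − 1) · k + 1. With r = 18 and k = 146: n = 17 · 146 + 1 = 2482 + 1 = 2483. For n = 2482 = 17 · 146, we can put exactly 17 objects in every box, avoiding 18 in any single one — so 2483 is tight.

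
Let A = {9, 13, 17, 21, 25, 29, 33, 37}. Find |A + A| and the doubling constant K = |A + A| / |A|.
K = |A + A| / |A| = 15/8

Enumerate A + A = {a + b : a, b ∈ A}. With |A| = 8, there are |A|^2 = 64 ordered sum pairs; collecting distinct values, A + A = {18, 22, 26, 30, 34, 38, 42, 46, 50, 54, 58, 62, 66, 70, 74}, so |A + A| = 15. Thus K = 15/8. Here |A + A| = 2|A| − 1 = 15, the minimum possible — so K = 15/8 is minimal, which holds iff A is an arithmetic progression.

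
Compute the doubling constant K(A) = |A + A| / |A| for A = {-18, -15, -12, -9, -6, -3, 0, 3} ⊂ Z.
K = |A + A| / |A| = 15/8

Enumerate A + A = {a + b : a, b ∈ A}. With |A| = 8, there are |A|^2 = 64 ordered sum pairs; collecting distinct values, A + A = {-36, -33, -30, -27, -24, -21, -18, -15, -12, -9, -6, -3, 0, 3, 6}, so |A + A| = 15. Thus K = 15/8. Here |A + A| = 2|A| − 1 = 15, the minimum possible — so K = 15/8 is minimal, which holds iff A is an arithmetic progression.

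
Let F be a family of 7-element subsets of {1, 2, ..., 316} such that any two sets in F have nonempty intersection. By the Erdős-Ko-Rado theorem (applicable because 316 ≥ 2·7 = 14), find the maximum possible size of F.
max |F| = C(315, 6) = 1293387680130

The Erdős-Ko-Rado theorem states: for n ≥ 2k, an intersecting family of k-subsets of an n-element set has size at most C(n − 1, k − 1), with equality for 'star' families {A ⊆ [n] : |A| = k, i ∈ A} (fix an element i). For n = 316, k = 7: C(315, 6) = 1293387680130.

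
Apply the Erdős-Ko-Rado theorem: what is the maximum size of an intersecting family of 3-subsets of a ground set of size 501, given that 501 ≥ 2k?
max |F| = C(500, 2) = 124750

Erdős-Ko-Rado (1961): when n ≥ 2k, max |F| = C(n−1, k−1). The bound is attained by the star {A : i ∈ A} for any fixed i ∈ [n]. Here C(501−1, 3−1) = C(500, 2) = 124750.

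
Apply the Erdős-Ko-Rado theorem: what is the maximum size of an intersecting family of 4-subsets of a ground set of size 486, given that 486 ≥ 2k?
max |F| = C(485, 3) = 18896570

Erdős-Ko-Rado (1961): when n ≥ 2k, max |F| = C(n−1, k−1). The bound is attained by the star {A : i ∈ A} for any fixed i ∈ [n]. Here C(486−1, 4−1) = C(485, 3) = 18896570.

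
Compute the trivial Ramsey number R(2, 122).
R(2, 122) = 122

R(2, k) = k for all k ≥ 2: in a 2-colouring of K_k, either some edge is red (a red K_2) or all edges are blue (a blue K_k). And K_{121} coloured all-blue has no blue K_122, so R(2, 122) > 121. Hence R(2, 122) = 122.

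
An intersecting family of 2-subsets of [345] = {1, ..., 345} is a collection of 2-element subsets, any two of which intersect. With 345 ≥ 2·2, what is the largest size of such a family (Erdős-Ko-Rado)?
max |F| = C(344, 1) = 344

The Erdős-Ko-Rado theorem states: for n ≥ 2k, an intersecting family of k-subsets of an n-element set has size at most C(n − 1, k − 1), with equality for 'star' families {A ⊆ [n] : |A| = k, i ∈ A} (fix an element i). For n = 345, k = 2: C(344, 1) = 344.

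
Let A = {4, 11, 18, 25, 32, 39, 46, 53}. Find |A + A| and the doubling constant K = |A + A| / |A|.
K = |A + A| / |A| = 15/8

Enumerate A + A = {a + b : a, b ∈ A}. With |A| = 8, there are |A|^2 = 64 ordered sum pairs; collecting distinct values, A + A = {8, 15, 22, 29, 36, 43, 50, 57, 64, 71, 78, 85, 92, 99, 106}, so |A + A| = 15. Thus K = 15/8. Here |A + A| = 2|A| − 1 = 15, the minimum possible — so K = 15/8 is minimal, which holds iff A is an arithmetic progression.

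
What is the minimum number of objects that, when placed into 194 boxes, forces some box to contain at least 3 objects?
n = (3 − 1)·194 + 1 = 389

By the generalised pigeonhole principle, to guarantee some box contains ≥ r objects we need more than (r − 1) · k objects total. Threshold: n = (r − 1) · k + 1. With r = 3 and k = 194: n = 2 · 194 + 1 = 388 + 1 = 389. For n = 388 = 2 · 194, we can put exactly 2 objects in every box, avoiding 3 in any single one — so 389 is tight.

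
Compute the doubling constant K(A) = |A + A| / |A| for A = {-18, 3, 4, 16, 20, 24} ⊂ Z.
K = |A + A| / |A| = 19/6

Enumerate A + A = {a + b : a, b ∈ A}. With |A| = 6, there are |A|^2 = 36 ordered sum pairs; collecting distinct values, A + A = {-36, -15, -14, -2, 2, 6, 7, 8, 19, 20, 23, 24, 27, 28, 32, 36, 40, 44, 48}, so |A + A| = 19. Thus K = 19/6. For comparison, the minimum possible |A + A| over all 6-element sets is 2·6 − 1 = 11 (so min K = 11/6), attained only by arithmetic progressions.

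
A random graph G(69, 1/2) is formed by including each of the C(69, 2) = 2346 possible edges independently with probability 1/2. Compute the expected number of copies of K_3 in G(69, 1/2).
E[# K_3] = C(69, 3) · (1/2)^C(3, 2) = 52394 / 2^3 = 26197/4 = 6549.25

For each 3-subset S of vertices (there are C(69, 3) = 52394 such S), let X_S = 1 if S induces a K_3 (all C(3, 2) = 3 edges present). Then P(X_S = 1) = (1/2)^3 = 1/8. By linearity of expectation, E[# K_3] = C(69, 3) · (1/2)^3 = 52394 / 8 = 26197/4 = 6549.25.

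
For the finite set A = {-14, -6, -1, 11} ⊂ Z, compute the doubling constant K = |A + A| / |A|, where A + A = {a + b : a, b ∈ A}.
K = |A + A| / |A| = 10/4 = 5/2

Enumerate A + A = {a + b : a, b ∈ A}. With |A| = 4, there are |A|^2 = 16 ordered sum pairs; collecting distinct values, A + A = {-28, -20, -15, -12, -7, -3, -2, 5, 10, 22}, so |A + A| = 10. Thus K = 10/4 = 5/2. For comparison, the minimum possible |A + A| over all 4-element sets is 2·4 − 1 = 7 (so min K = 7/4), attained only by arithmetic progressions.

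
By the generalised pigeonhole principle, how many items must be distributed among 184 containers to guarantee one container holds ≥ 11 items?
n = (11 − 1)·184 + 1 = 1841

By the generalised pigeonhole principle, to guarantee some box contains ≥ r objects we need more than (r − 1) · k objects total. Threshold: n = (r − 1) · k + 1. With r = 11 and k = 184: n = 10 · 184 + 1 = 1840 + 1 = 1841. For n = 1840 = 10 · 184, we can put exactly 10 objects in every box, avoiding 11 in any single one — so 1841 is tight.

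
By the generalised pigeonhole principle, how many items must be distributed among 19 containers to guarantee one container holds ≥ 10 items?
n = (10 − 1)·19 + 1 = 172

By the generalised pigeonhole principle, to guarantee some box contains ≥ r objects we need more than (r − 1) · k objects total. Threshold: n = (r − 1) · k + 1. With r = 10 and k = 19: n = 9 · 19 + 1 = 171 + 1 = 172. For n = 171 = 9 · 19, we can put exactly 9 objects in every box, avoiding 10 in any single one — so 172 is tight.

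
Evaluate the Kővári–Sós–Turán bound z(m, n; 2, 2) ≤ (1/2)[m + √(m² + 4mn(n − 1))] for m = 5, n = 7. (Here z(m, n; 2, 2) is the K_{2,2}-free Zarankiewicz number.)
z(5, 7; 2, 2) ≤ (1/2)[5 + √(5² + 4·5·7·6)] = (1/2)[5 + √865] = 17.2054

Kővári–Sós–Turán: let r_1, ..., r_5 be the row sums and z = Σ r_i the total number of 1s. Each pair of columns can share at most one row with both entries 1 (else a 2×2 all-ones block appears), so Σ_i C(r_i, 2) ≤ C(7, 2) = 21. By convexity Σ_i C(r_i, 2) ≥ 5·C(z/5, 2) = z(z − 5)/(2·5), giving z² − 5z − 5·7·6 ≤ 0 and hence z ≤ (1/2)[5 + √(25 + 4·210)] = (1/2)[5 + √865] ≈ (1/2)(5 + 29.4109) = 17.2054.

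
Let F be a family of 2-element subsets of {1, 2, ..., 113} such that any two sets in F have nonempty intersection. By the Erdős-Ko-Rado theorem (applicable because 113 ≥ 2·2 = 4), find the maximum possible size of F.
max |F| = C(112, 1) = 112

The Erdős-Ko-Rado theorem states: for n ≥ 2k, an intersecting family of k-subsets of an n-element set has size at most C(n − 1, k − 1), with equality for 'star' families {A ⊆ [n] : |A| = k, i ∈ A} (fix an element i). For n = 113, k = 2: C(112, 1) = 112.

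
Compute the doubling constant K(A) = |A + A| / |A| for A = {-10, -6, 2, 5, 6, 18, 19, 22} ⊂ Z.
K = |A + A| / |A| = 30/8 = 15/4

Enumerate A + A = {a + b : a, b ∈ A}. With |A| = 8, there are |A|^2 = 64 ordered sum pairs; collecting distinct values, A + A = {-20, -16, -12, -8, -5, -4, -1, 0, 4, 7, 8, 9, 10, 11, 12, 13, 16, 20, 21, 23, 24, 25, 27, 28, 36, 37, 38, 40, 41, 44}, so |A + A| = 30. Thus K = 30/8 = 15/4. For comparison, the minimum possible |A + A| over all 8-element sets is 2·8 − 1 = 15 (so min K = 15/8), attained only by arithmetic progressions.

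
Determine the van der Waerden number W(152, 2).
W(152, 2) = 152 + 1 = 153

A 2-term AP is any pair of integers, so a monochromatic 2-AP exists iff some colour is used at least twice. With 152 colours, the colouring i ↦ i on {1, ..., 152} uses each colour once, avoiding any monochromatic pair, so W(152, 2) > 152. For {1, ..., 153}, pigeonhole forces two integers of the same colour, which form a monochromatic 2-AP. Hence W(152, 2) = 153.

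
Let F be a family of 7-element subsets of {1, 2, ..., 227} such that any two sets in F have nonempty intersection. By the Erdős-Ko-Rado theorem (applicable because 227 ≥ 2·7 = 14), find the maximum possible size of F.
max |F| = C(226, 6) = 173083867320

Erdős-Ko-Rado (1961): when n ≥ 2k, max |F| = C(n−1, k−1). The bound is attained by the star {A : i ∈ A} for any fixed i ∈ [n]. Here C(227−1, 7−1) = C(226, 6) = 173083867320.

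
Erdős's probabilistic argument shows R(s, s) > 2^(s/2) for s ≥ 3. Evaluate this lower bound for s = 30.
2^(30/2) = 32768; so R(30, 30) > 32768

Colour each edge of K_n uniformly at random with red/blue. The expected number of monochromatic K_30 is C(n, 30) · 2 · 2^(−C(30,2)). If C(n, 30) · 2^(1 − C(30,2)) < 1, then with positive probability no monochromatic K_30 exists, so R(30, 30) > n. The standard estimate C(n, 30) ≤ n^30/30! shows this inequality holds whenever n ≤ 2^(30/2) (since 30! · 2^(C(30,2) − 1) > 2^(30^2/2) ≥ n^30). Hence R(30, 30) > 2^(30/2) = 32768.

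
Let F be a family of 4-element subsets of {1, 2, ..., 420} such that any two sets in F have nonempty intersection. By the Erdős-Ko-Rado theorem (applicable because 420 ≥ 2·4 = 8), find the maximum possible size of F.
max |F| = C(419, 3) = 12172369

Erdős-Ko-Rado (1961): when n ≥ 2k, max |F| = C(n−1, k−1). The bound is attained by the star {A : i ∈ A} for any fixed i ∈ [n]. Here C(420−1, 4−1) = C(419, 3) = 12172369.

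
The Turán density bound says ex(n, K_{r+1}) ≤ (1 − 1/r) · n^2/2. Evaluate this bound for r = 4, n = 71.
Turán density bound = (3/4) · 71^2/2 = 15123/8 ≈ 1890.375

Turán's theorem: ex(n, K_{r+1}) is achieved by the complete r-partite Turán graph T(n, r) with parts as balanced as possible, and is at most (1 − 1/r) · n^2/2. For r = 4, n = 71: the density bound is (3/4) · 5041/2 = 15123/8 ≈ 1890.375. The integer-valued extremum is e(T(71, 4)) = 1890, which is strictly less than the density bound 15123/8 since 4 ∤ 71 (the parts of T(71, 4) cannot all be equal).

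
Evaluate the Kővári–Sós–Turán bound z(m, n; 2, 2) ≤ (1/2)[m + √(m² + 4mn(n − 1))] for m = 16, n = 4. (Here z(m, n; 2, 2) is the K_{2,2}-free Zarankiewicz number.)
z(16, 4; 2, 2) ≤ (1/2)[16 + √(16² + 4·16·4·3)] = (1/2)[16 + √1024] = 24

Kővári–Sós–Turán: let r_1, ..., r_16 be the row sums and z = Σ r_i the total number of 1s. Each pair of columns can share at most one row with both entries 1 (else a 2×2 all-ones block appears), so Σ_i C(r_i, 2) ≤ C(4, 2) = 6. By convexity Σ_i C(r_i, 2) ≥ 16·C(z/16, 2) = z(z − 16)/(2·16), giving z² − 16z − 16·4·3 ≤ 0 and hence z ≤ (1/2)[16 + √(256 + 4·192)] = (1/2)[16 + √1024] ≈ (1/2)(16 + 32) = 24.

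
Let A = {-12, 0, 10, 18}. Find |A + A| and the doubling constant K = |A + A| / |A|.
K = |A + A| / |A| = 10/4 = 5/2

Enumerate A + A = {a + b : a, b ∈ A}. With |A| = 4, there are |A|^2 = 16 ordered sum pairs; collecting distinct values, A + A = {-24, -12, -2, 0, 6, 10, 18, 20, 28, 36}, so |A + A| = 10. Thus K = 10/4 = 5/2. For comparison, the minimum possible |A + A| over all 4-element sets is 2·4 − 1 = 7 (so min K = 7/4), attained only by arithmetic progressions.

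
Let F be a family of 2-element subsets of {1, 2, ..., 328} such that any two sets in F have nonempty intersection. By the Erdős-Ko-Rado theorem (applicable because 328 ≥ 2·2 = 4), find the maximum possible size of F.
max |F| = C(327, 1) = 327

The Erdős-Ko-Rado theorem states: for n ≥ 2k, an intersecting family of k-subsets of an n-element set has size at most C(n − 1, k − 1), with equality for 'star' families {A ⊆ [n] : |A| = k, i ∈ A} (fix an element i). For n = 328, k = 2: C(327, 1) = 327.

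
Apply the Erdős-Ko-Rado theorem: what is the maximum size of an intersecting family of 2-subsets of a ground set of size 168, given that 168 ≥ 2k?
max |F| = C(167, 1) = 167

Erdős-Ko-Rado (1961): when n ≥ 2k, max |F| = C(n−1, k−1). The bound is attained by the star {A : i ∈ A} for any fixed i ∈ [n]. Here C(168−1, 2−1) = C(167, 1) = 167.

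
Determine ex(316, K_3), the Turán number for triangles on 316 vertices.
ex(316, K_3) = ⌊316^2/4⌋ = 24964

Mantel (1907): a triangle-free graph on n vertices has at most ⌊n^2/4⌋ edges, with equality for the complete bipartite graph K_{⌊n/2⌋, ⌈n/2⌉}. For n = 316: ⌊316^2/4⌋ = ⌊99856/4⌋ = 24964. The extremal graph is K_{158, 158}, which has 158·158 = 24964 edges.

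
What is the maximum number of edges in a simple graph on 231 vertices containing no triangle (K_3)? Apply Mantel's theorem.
ex(231, K_3) = ⌊231^2/4⌋ = 13340

Mantel (1907): a triangle-free graph on n vertices has at most ⌊n^2/4⌋ edges, with equality for the complete bipartite graph K_{⌊n/2⌋, ⌈n/2⌉}. For n = 231: ⌊231^2/4⌋ = ⌊53361/4⌋ = 13340. The extremal graph is K_{115, 116}, which has 115·116 = 13340 edges.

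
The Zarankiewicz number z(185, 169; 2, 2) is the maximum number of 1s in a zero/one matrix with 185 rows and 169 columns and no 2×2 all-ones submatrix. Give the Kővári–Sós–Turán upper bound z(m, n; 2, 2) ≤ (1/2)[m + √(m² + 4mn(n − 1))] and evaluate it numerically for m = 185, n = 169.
z(185, 169; 2, 2) ≤ (1/2)[185 + √(185² + 4·185·169·168)] = (1/2)[185 + √21044305] = 2386.2036

Kővári–Sós–Turán: let r_1, ..., r_185 be the row sums and z = Σ r_i the total number of 1s. Each pair of columns can share at most one row with both entries 1 (else a 2×2 all-ones block appears), so Σ_i C(r_i, 2) ≤ C(169, 2) = 14196. By convexity Σ_i C(r_i, 2) ≥ 185·C(z/185, 2) = z(z − 185)/(2·185), giving z² − 185z − 185·169·168 ≤ 0 and hence z ≤ (1/2)[185 + √(34225 + 4·5252520)] = (1/2)[185 + √21044305] ≈ (1/2)(185 + 4587.4072) = 2386.2036.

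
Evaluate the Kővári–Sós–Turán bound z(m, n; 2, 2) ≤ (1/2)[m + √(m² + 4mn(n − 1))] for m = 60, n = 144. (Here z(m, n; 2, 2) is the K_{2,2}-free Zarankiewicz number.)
z(60, 144; 2, 2) ≤ (1/2)[60 + √(60² + 4·60·144·143)] = (1/2)[60 + √4945680] = 1141.9442

Kővári–Sós–Turán: let r_1, ..., r_60 be the row sums and z = Σ r_i the total number of 1s. Each pair of columns can share at most one row with both entries 1 (else a 2×2 all-ones block appears), so Σ_i C(r_i, 2) ≤ C(144, 2) = 10296. By convexity Σ_i C(r_i, 2) ≥ 60·C(z/60, 2) = z(z − 60)/(2·60), giving z² − 60z − 60·144·143 ≤ 0 and hence z ≤ (1/2)[60 + √(3600 + 4·1235520)] = (1/2)[60 + √4945680] ≈ (1/2)(60 + 2223.8885) = 1141.9442.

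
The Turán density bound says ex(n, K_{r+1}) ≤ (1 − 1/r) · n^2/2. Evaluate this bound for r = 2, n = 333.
Turán density bound = (1/2) · 333^2/2 = 110889/4 ≈ 27722.25

Turán's theorem: ex(n, K_{r+1}) is achieved by the complete r-partite Turán graph T(n, r) with parts as balanced as possible, and is at most (1 − 1/r) · n^2/2. For r = 2, n = 333: the density bound is (1/2) · 110889/2 = 110889/4 ≈ 27722.25. The integer-valued extremum is e(T(333, 2)) = 27722, which is strictly less than the density bound 110889/4 since 2 ∤ 333 (the parts of T(333, 2) cannot all be equal).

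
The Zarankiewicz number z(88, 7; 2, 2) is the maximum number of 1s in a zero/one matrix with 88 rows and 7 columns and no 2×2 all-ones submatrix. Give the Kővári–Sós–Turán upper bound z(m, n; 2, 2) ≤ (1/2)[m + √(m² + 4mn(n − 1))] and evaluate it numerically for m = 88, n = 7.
z(88, 7; 2, 2) ≤ (1/2)[88 + √(88² + 4·88·7·6)] = (1/2)[88 + √22528] = 119.0467

Kővári–Sós–Turán: let r_1, ..., r_88 be the row sums and z = Σ r_i the total number of 1s. Each pair of columns can share at most one row with both entries 1 (else a 2×2 all-ones block appears), so Σ_i C(r_i, 2) ≤ C(7, 2) = 21. By convexity Σ_i C(r_i, 2) ≥ 88·C(z/88, 2) = z(z − 88)/(2·88), giving z² − 88z − 88·7·6 ≤ 0 and hence z ≤ (1/2)[88 + √(7744 + 4·3696)] = (1/2)[88 + √22528] ≈ (1/2)(88 + 150.0933) = 119.0467.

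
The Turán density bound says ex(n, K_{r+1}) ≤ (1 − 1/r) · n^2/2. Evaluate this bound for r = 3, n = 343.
Turán density bound = (2/3) · 343^2/2 = 117649/3 ≈ 39216.3333

Turán's theorem: ex(n, K_{r+1}) is achieved by the complete r-partite Turán graph T(n, r) with parts as balanced as possible, and is at most (1 − 1/r) · n^2/2. For r = 3, n = 343: the density bound is (2/3) · 117649/2 = 117649/3 ≈ 39216.3333. The integer-valued extremum is e(T(343, 3)) = 39216, which is strictly less than the density bound 117649/3 since 3 ∤ 343 (the parts of T(343, 3) cannot all be equal).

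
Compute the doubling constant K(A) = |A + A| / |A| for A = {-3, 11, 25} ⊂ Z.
K = |A + A| / |A| = 5/3

Enumerate A + A = {a + b : a, b ∈ A}. With |A| = 3, there are |A|^2 = 9 ordered sum pairs; collecting distinct values, A + A = {-6, 8, 22, 36, 50}, so |A + A| = 5. Thus K = 5/3. Here |A + A| = 2|A| − 1 = 5, the minimum possible — so K = 5/3 is minimal, which holds iff A is an arithmetic progression.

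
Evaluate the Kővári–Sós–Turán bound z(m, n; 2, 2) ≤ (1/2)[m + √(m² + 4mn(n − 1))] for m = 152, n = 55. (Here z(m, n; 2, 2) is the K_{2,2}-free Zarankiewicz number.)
z(152, 55; 2, 2) ≤ (1/2)[152 + √(152² + 4·152·55·54)] = (1/2)[152 + √1828864] = 752.1775

Kővári–Sós–Turán: let r_1, ..., r_152 be the row sums and z = Σ r_i the total number of 1s. Each pair of columns can share at most one row with both entries 1 (else a 2×2 all-ones block appears), so Σ_i C(r_i, 2) ≤ C(55, 2) = 1485. By convexity Σ_i C(r_i, 2) ≥ 152·C(z/152, 2) = z(z − 152)/(2·152), giving z² − 152z − 152·55·54 ≤ 0 and hence z ≤ (1/2)[152 + √(23104 + 4·451440)] = (1/2)[152 + √1828864] ≈ (1/2)(152 + 1352.355) = 752.1775.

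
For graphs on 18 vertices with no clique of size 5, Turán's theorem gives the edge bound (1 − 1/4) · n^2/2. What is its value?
Turán density bound = (3/4) · 18^2/2 = 243/2 ≈ 121.5

Turán's theorem: ex(n, K_{r+1}) is achieved by the complete r-partite Turán graph T(n, r) with parts as balanced as possible, and is at most (1 − 1/r) · n^2/2. For r = 4, n = 18: the density bound is (3/4) · 324/2 = 243/2 ≈ 121.5. The integer-valued extremum is e(T(18, 4)) = 121, which is strictly less than the density bound 243/2 since 4 ∤ 18 (the parts of T(18, 4) cannot all be equal).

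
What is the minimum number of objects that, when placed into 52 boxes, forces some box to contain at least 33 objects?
n = (33 − 1)·52 + 1 = 1665

By the generalised pigeonhole principle, to guarantee some box contains ≥ r objects we need more than (r − 1) · k objects total. Threshold: n = (r − 1) · k + 1. With r = 33 and k = 52: n = 32 · 52 + 1 = 1664 + 1 = 1665. For n = 1664 = 32 · 52, we can put exactly 32 objects in every box, avoiding 33 in any single one — so 1665 is tight.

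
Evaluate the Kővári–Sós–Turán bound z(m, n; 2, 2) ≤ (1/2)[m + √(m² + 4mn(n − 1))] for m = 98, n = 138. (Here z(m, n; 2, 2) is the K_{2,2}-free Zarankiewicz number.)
z(98, 138; 2, 2) ≤ (1/2)[98 + √(98² + 4·98·138·137)] = (1/2)[98 + √7420756] = 1411.0532

Kővári–Sós–Turán: let r_1, ..., r_98 be the row sums and z = Σ r_i the total number of 1s. Each pair of columns can share at most one row with both entries 1 (else a 2×2 all-ones block appears), so Σ_i C(r_i, 2) ≤ C(138, 2) = 9453. By convexity Σ_i C(r_i, 2) ≥ 98·C(z/98, 2) = z(z − 98)/(2·98), giving z² − 98z − 98·138·137 ≤ 0 and hence z ≤ (1/2)[98 + √(9604 + 4·1852788)] = (1/2)[98 + √7420756] ≈ (1/2)(98 + 2724.1065) = 1411.0532.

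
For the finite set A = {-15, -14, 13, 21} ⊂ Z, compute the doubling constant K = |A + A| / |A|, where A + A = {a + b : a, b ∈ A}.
K = |A + A| / |A| = 10/4 = 5/2

Enumerate A + A = {a + b : a, b ∈ A}. With |A| = 4, there are |A|^2 = 16 ordered sum pairs; collecting distinct values, A + A = {-30, -29, -28, -2, -1, 6, 7, 26, 34, 42}, so |A + A| = 10. Thus K = 10/4 = 5/2. For comparison, the minimum possible |A + A| over all 4-element sets is 2·4 − 1 = 7 (so min K = 7/4), attained only by arithmetic progressions.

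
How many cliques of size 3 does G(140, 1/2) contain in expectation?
E[# K_3] = C(140, 3) · (1/2)^C(3, 2) = 447580 / 2^3 = 111895/2 = 55947.5

For each 3-subset S of vertices (there are C(140, 3) = 447580 such S), let X_S = 1 if S induces a K_3 (all C(3, 2) = 3 edges present). Then P(X_S = 1) = (1/2)^3 = 1/8. By linearity of expectation, E[# K_3] = C(140, 3) · (1/2)^3 = 447580 / 8 = 111895/2 = 55947.5.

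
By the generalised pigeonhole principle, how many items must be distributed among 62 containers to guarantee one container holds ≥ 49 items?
n = (49 − 1)·62 + 1 = 2977

By the generalised pigeonhole principle, to guarantee some box contains ≥ r objects we need more than (r − 1) · k objects total. Threshold: n = (r − 1) · k + 1. With r = 49 and k = 62: n = 48 · 62 + 1 = 2976 + 1 = 2977. For n = 2976 = 48 · 62, we can put exactly 48 objects in every box, avoiding 49 in any single one — so 2977 is tight.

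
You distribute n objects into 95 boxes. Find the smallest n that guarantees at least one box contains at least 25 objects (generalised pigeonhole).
n = (25 − 1)·95 + 1 = 2281

By the generalised pigeonhole principle, to guarantee some box contains ≥ r objects we need more than (r − 1) · k objects total. Threshold: n = (r − 1) · k + 1. With r = 25 and k = 95: n = 24 · 95 + 1 = 2280 + 1 = 2281. For n = 2280 = 24 · 95, we can put exactly 24 objects in every box, avoiding 25 in any single one — so 2281 is tight.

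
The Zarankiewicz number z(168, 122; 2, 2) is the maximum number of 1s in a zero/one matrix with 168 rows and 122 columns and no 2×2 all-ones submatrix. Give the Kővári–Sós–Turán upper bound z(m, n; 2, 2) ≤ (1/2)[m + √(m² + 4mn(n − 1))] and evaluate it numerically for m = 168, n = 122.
z(168, 122; 2, 2) ≤ (1/2)[168 + √(168² + 4·168·122·121)] = (1/2)[168 + √9948288] = 1661.0453

Kővári–Sós–Turán: let r_1, ..., r_168 be the row sums and z = Σ r_i the total number of 1s. Each pair of columns can share at most one row with both entries 1 (else a 2×2 all-ones block appears), so Σ_i C(r_i, 2) ≤ C(122, 2) = 7381. By convexity Σ_i C(r_i, 2) ≥ 168·C(z/168, 2) = z(z − 168)/(2·168), giving z² − 168z − 168·122·121 ≤ 0 and hence z ≤ (1/2)[168 + √(28224 + 4·2480016)] = (1/2)[168 + √9948288] ≈ (1/2)(168 + 3154.0907) = 1661.0453.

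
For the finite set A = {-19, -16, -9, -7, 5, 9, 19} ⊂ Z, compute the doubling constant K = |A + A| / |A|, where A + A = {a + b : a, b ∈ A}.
K = |A + A| / |A| = 25/7

Enumerate A + A = {a + b : a, b ∈ A}. With |A| = 7, there are |A|^2 = 49 ordered sum pairs; collecting distinct values, A + A = {-38, -35, -32, -28, -26, -25, -23, -18, -16, -14, -11, -10, -7, -4, -2, 0, 2, 3, 10, 12, 14, 18, 24, 28, 38}, so |A + A| = 25. Thus K = 25/7. For comparison, the minimum possible |A + A| over all 7-element sets is 2·7 − 1 = 13 (so min K = 13/7), attained only by arithmetic progressions.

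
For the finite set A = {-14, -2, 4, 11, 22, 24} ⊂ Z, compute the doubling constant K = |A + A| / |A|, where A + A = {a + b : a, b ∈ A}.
K = |A + A| / |A| = 19/6

Enumerate A + A = {a + b : a, b ∈ A}. With |A| = 6, there are |A|^2 = 36 ordered sum pairs; collecting distinct values, A + A = {-28, -16, -10, -4, -3, 2, 8, 9, 10, 15, 20, 22, 26, 28, 33, 35, 44, 46, 48}, so |A + A| = 19. Thus K = 19/6. For comparison, the minimum possible |A + A| over all 6-element sets is 2·6 − 1 = 11 (so min K = 11/6), attained only by arithmetic progressions.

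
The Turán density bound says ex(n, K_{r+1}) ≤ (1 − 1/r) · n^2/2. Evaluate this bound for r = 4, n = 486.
Turán density bound = (3/4) · 486^2/2 = 177147/2 ≈ 88573.5

Turán's theorem: ex(n, K_{r+1}) is achieved by the complete r-partite Turán graph T(n, r) with parts as balanced as possible, and is at most (1 − 1/r) · n^2/2. For r = 4, n = 486: the density bound is (3/4) · 236196/2 = 177147/2 ≈ 88573.5. The integer-valued extremum is e(T(486, 4)) = 88573, which is strictly less than the density bound 177147/2 since 4 ∤ 486 (the parts of T(486, 4) cannot all be equal).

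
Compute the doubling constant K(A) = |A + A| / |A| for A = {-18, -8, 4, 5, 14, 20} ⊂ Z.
K = |A + A| / |A| = 20/6 = 10/3

Enumerate A + A = {a + b : a, b ∈ A}. With |A| = 6, there are |A|^2 = 36 ordered sum pairs; collecting distinct values, A + A = {-36, -26, -16, -14, -13, -4, -3, 2, 6, 8, 9, 10, 12, 18, 19, 24, 25, 28, 34, 40}, so |A + A| = 20. Thus K = 20/6 = 10/3. For comparison, the minimum possible |A + A| over all 6-element sets is 2·6 − 1 = 11 (so min K = 11/6), attained only by arithmetic progressions.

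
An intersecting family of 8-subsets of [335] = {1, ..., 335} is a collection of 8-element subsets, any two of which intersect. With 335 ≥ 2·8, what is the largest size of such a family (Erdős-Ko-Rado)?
max |F| = C(334, 7) = 86359460961576

The Erdős-Ko-Rado theorem states: for n ≥ 2k, an intersecting family of k-subsets of an n-element set has size at most C(n − 1, k − 1), with equality for 'star' families {A ⊆ [n] : |A| = k, i ∈ A} (fix an element i). For n = 335, k = 8: C(334, 7) = 86359460961576.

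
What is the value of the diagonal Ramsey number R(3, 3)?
R(3, 3) = 6

Lower bound: the 5-cycle C_5 (with the remaining edges as the complement) gives a 2-colouring of K_5 with no monochromatic triangle, so R(3, 3) > 5.
Upper bound: in K_6, any vertex has 5 incident edges, so by pigeonhole ≥3 are the same colour (say red). If any pair of those red neighbours has a red edge between them, we get a red triangle; otherwise the three neighbours span a blue triangle. So every 2-colouring of K_6 has a monochromatic triangle.
Hence R(3, 3) = 6.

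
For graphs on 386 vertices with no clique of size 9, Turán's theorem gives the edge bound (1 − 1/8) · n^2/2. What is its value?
Turán density bound = (7/8) · 386^2/2 = 260743/4 ≈ 65185.75

Turán's theorem: ex(n, K_{r+1}) is achieved by the complete r-partite Turán graph T(n, r) with parts as balanced as possible, and is at most (1 − 1/r) · n^2/2. For r = 8, n = 386: the density bound is (7/8) · 148996/2 = 260743/4 ≈ 65185.75. The integer-valued extremum is e(T(386, 8)) = 65185, which is strictly less than the density bound 260743/4 since 8 ∤ 386 (the parts of T(386, 8) cannot all be equal).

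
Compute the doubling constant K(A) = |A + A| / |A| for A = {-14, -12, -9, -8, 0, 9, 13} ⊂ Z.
K = |A + A| / |A| = 26/7

Enumerate A + A = {a + b : a, b ∈ A}. With |A| = 7, there are |A|^2 = 49 ordered sum pairs; collecting distinct values, A + A = {-28, -26, -24, -23, -22, -21, -20, -18, -17, -16, -14, -12, -9, -8, -5, -3, -1, 0, 1, 4, 5, 9, 13, 18, 22, 26}, so |A + A| = 26. Thus K = 26/7. For comparison, the minimum possible |A + A| over all 7-element sets is 2·7 − 1 = 13 (so min K = 13/7), attained only by arithmetic progressions.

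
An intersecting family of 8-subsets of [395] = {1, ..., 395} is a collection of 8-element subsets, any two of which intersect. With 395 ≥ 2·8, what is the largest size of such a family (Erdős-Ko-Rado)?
max |F| = C(394, 7) = 277183257348088

The Erdős-Ko-Rado theorem states: for n ≥ 2k, an intersecting family of k-subsets of an n-element set has size at most C(n − 1, k − 1), with equality for 'star' families {A ⊆ [n] : |A| = k, i ∈ A} (fix an element i). For n = 395, k = 8: C(394, 7) = 277183257348088.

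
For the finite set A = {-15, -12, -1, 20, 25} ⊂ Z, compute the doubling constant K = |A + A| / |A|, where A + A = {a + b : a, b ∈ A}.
K = |A + A| / |A| = 15/5 = 3

Enumerate A + A = {a + b : a, b ∈ A}. With |A| = 5, there are |A|^2 = 25 ordered sum pairs; collecting distinct values, A + A = {-30, -27, -24, -16, -13, -2, 5, 8, 10, 13, 19, 24, 40, 45, 50}, so |A + A| = 15. Thus K = 15/5 = 3. For comparison, the minimum possible |A + A| over all 5-element sets is 2·5 − 1 = 9 (so min K = 9/5), attained only by arithmetic progressions.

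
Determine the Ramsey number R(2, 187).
R(2, 187) = 187

R(2, k) = k for all k ≥ 2: in a 2-colouring of K_k, either some edge is red (a red K_2) or all edges are blue (a blue K_k). And K_{186} coloured all-blue has no blue K_187, so R(2, 187) > 186. Hence R(2, 187) = 187.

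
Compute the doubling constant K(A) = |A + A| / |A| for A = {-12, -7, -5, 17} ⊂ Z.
K = |A + A| / |A| = 10/4 = 5/2

Enumerate A + A = {a + b : a, b ∈ A}. With |A| = 4, there are |A|^2 = 16 ordered sum pairs; collecting distinct values, A + A = {-24, -19, -17, -14, -12, -10, 5, 10, 12, 34}, so |A + A| = 10. Thus K = 10/4 = 5/2. For comparison, the minimum possible |A + A| over all 4-element sets is 2·4 − 1 = 7 (so min K = 7/4), attained only by arithmetic progressions.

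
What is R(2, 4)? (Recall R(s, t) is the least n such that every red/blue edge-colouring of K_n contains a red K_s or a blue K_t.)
R(2, 4) = 4

R(2, k) = k for all k ≥ 2: in a 2-colouring of K_k, either some edge is red (a red K_2) or all edges are blue (a blue K_k). And K_{3} coloured all-blue has no blue K_4, so R(2, 4) > 3. Hence R(2, 4) = 4.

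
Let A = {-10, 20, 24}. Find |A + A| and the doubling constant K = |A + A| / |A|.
K = |A + A| / |A| = 6/3 = 2

Enumerate A + A = {a + b : a, b ∈ A}. With |A| = 3, there are |A|^2 = 9 ordered sum pairs; collecting distinct values, A + A = {-20, 10, 14, 40, 44, 48}, so |A + A| = 6. Thus K = 6/3 = 2. For comparison, the minimum possible |A + A| over all 3-element sets is 2·3 − 1 = 5 (so min K = 5/3), attained only by arithmetic progressions.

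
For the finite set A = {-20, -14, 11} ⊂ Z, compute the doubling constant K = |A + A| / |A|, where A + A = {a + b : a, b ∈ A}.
K = |A + A| / |A| = 6/3 = 2

Enumerate A + A = {a + b : a, b ∈ A}. With |A| = 3, there are |A|^2 = 9 ordered sum pairs; collecting distinct values, A + A = {-40, -34, -28, -9, -3, 22}, so |A + A| = 6. Thus K = 6/3 = 2. For comparison, the minimum possible |A + A| over all 3-element sets is 2·3 − 1 = 5 (so min K = 5/3), attained only by arithmetic progressions.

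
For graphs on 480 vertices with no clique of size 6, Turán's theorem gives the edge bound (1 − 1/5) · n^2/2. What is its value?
Turán density bound = (4/5) · 480^2/2 = 92160

Turán's theorem: ex(n, K_{r+1}) is achieved by the complete r-partite Turán graph T(n, r) with parts as balanced as possible, and is at most (1 − 1/r) · n^2/2. For r = 5, n = 480: the density bound is (4/5) · 230400/2 = 92160. Since 5 ∣ 480, the Turán graph T(480, 5) has parts of equal size 96, and its edge count e(T(480, 5)) = 92160 attains the density bound exactly.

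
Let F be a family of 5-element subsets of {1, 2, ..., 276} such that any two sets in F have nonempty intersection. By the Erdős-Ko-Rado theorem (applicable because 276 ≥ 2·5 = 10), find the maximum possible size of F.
max |F| = C(275, 4) = 233132900

The Erdős-Ko-Rado theorem states: for n ≥ 2k, an intersecting family of k-subsets of an n-element set has size at most C(n − 1, k − 1), with equality for 'star' families {A ⊆ [n] : |A| = k, i ∈ A} (fix an element i). For n = 276, k = 5: C(275, 4) = 233132900.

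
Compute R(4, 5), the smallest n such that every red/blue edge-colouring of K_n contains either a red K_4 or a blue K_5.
R(4, 5) = 25

Lower bound: an explicit 2-colouring of K_{24} (typically a Paley-type or other structured construction) avoids a red K_4 and a blue K_5, showing R(4, 5) > 24.
Upper bound: the simple Erdős–Szekeres recurrence only gives R(4, 5) ≤ 32; the tight bound R(4, 5) ≤ 25 requires a sharper case analysis (or computer search) of 2-colourings of K_{25}.
Hence R(4, 5) = 25.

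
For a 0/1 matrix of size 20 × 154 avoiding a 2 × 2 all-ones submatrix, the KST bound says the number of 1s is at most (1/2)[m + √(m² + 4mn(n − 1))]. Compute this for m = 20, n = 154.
z(20, 154; 2, 2) ≤ (1/2)[20 + √(20² + 4·20·154·153)] = (1/2)[20 + √1885360] = 696.5421

Kővári–Sós–Turán: let r_1, ..., r_20 be the row sums and z = Σ r_i the total number of 1s. Each pair of columns can share at most one row with both entries 1 (else a 2×2 all-ones block appears), so Σ_i C(r_i, 2) ≤ C(154, 2) = 11781. By convexity Σ_i C(r_i, 2) ≥ 20·C(z/20, 2) = z(z − 20)/(2·20), giving z² − 20z − 20·154·153 ≤ 0 and hence z ≤ (1/2)[20 + √(400 + 4·471240)] = (1/2)[20 + √1885360] ≈ (1/2)(20 + 1373.0841) = 696.5421.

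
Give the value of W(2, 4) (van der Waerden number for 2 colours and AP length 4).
W(2, 4) = 35

This is a classical value, W(2, 4) = 35, established by combining an explicit 2-colouring of {1, ..., 34} with no monochromatic 4-AP (giving the lower bound W(2, 4) > 34) and a finite case analysis / exhaustive computer search showing every 2-colouring of {1, ..., 35} has such an AP.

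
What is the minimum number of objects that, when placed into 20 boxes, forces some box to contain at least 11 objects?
n = (11 − 1)·20 + 1 = 201

By the generalised pigeonhole principle, to guarantee some box contains ≥ r objects we need more than (r − 1) · k objects total. Threshold: n = (r − 1) · k + 1. With r = 11 and k = 20: n = 10 · 20 + 1 = 200 + 1 = 201. For n = 200 = 10 · 20, we can put exactly 10 objects in every box, avoiding 11 in any single one — so 201 is tight.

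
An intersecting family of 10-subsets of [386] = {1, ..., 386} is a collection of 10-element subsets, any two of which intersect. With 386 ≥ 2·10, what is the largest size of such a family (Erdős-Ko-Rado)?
max |F| = C(385, 9) = 466092366411431760

The Erdős-Ko-Rado theorem states: for n ≥ 2k, an intersecting family of k-subsets of an n-element set has size at most C(n − 1, k − 1), with equality for 'star' families {A ⊆ [n] : |A| = k, i ∈ A} (fix an element i). For n = 386, k = 10: C(385, 9) = 466092366411431760.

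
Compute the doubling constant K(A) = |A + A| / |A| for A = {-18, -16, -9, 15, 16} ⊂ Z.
K = |A + A| / |A| = 15/5 = 3

Enumerate A + A = {a + b : a, b ∈ A}. With |A| = 5, there are |A|^2 = 25 ordered sum pairs; collecting distinct values, A + A = {-36, -34, -32, -27, -25, -18, -3, -2, -1, 0, 6, 7, 30, 31, 32}, so |A + A| = 15. Thus K = 15/5 = 3. For comparison, the minimum possible |A + A| over all 5-element sets is 2·5 − 1 = 9 (so min K = 9/5), attained only by arithmetic progressions.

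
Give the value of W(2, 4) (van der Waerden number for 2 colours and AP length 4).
W(2, 4) = 35

This is a classical value, W(2, 4) = 35, established by combining an explicit 2-colouring of {1, ..., 34} with no monochromatic 4-AP (giving the lower bound W(2, 4) > 34) and a finite case analysis / exhaustive computer search showing every 2-colouring of {1, ..., 35} has such an AP.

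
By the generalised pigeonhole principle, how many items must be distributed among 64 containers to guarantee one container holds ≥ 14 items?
n = (14 − 1)·64 + 1 = 833

By the generalised pigeonhole principle, to guarantee some box contains ≥ r objects we need more than (r − 1) · k objects total. Threshold: n = (r − 1) · k + 1. With r = 14 and k = 64: n = 13 · 64 + 1 = 832 + 1 = 833. For n = 832 = 13 · 64, we can put exactly 13 objects in every box, avoiding 14 in any single one — so 833 is tight.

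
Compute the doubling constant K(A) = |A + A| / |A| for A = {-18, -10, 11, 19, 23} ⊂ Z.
K = |A + A| / |A| = 14/5

Enumerate A + A = {a + b : a, b ∈ A}. With |A| = 5, there are |A|^2 = 25 ordered sum pairs; collecting distinct values, A + A = {-36, -28, -20, -7, 1, 5, 9, 13, 22, 30, 34, 38, 42, 46}, so |A + A| = 14. Thus K = 14/5. For comparison, the minimum possible |A + A| over all 5-element sets is 2·5 − 1 = 9 (so min K = 9/5), attained only by arithmetic progressions.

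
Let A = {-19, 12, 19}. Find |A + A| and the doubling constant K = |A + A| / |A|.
K = |A + A| / |A| = 6/3 = 2

Enumerate A + A = {a + b : a, b ∈ A}. With |A| = 3, there are |A|^2 = 9 ordered sum pairs; collecting distinct values, A + A = {-38, -7, 0, 24, 31, 38}, so |A + A| = 6. Thus K = 6/3 = 2. For comparison, the minimum possible |A + A| over all 3-element sets is 2·3 − 1 = 5 (so min K = 5/3), attained only by arithmetic progressions.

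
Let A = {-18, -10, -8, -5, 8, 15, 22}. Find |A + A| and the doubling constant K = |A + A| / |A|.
K = |A + A| / |A| = 26/7

Enumerate A + A = {a + b : a, b ∈ A}. With |A| = 7, there are |A|^2 = 49 ordered sum pairs; collecting distinct values, A + A = {-36, -28, -26, -23, -20, -18, -16, -15, -13, -10, -3, -2, 0, 3, 4, 5, 7, 10, 12, 14, 16, 17, 23, 30, 37, 44}, so |A + A| = 26. Thus K = 26/7. For comparison, the minimum possible |A + A| over all 7-element sets is 2·7 − 1 = 13 (so min K = 13/7), attained only by arithmetic progressions.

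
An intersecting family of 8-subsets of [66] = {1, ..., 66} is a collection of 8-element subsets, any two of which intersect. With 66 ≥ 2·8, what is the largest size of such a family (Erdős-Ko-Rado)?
max |F| = C(65, 7) = 696190560

The Erdős-Ko-Rado theorem states: for n ≥ 2k, an intersecting family of k-subsets of an n-element set has size at most C(n − 1, k − 1), with equality for 'star' families {A ⊆ [n] : |A| = k, i ∈ A} (fix an element i). For n = 66, k = 8: C(65, 7) = 696190560.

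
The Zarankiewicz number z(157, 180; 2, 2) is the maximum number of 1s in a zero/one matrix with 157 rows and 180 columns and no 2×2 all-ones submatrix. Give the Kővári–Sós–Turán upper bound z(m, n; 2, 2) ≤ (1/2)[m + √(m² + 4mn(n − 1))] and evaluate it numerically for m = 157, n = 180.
z(157, 180; 2, 2) ≤ (1/2)[157 + √(157² + 4·157·180·179)] = (1/2)[157 + √20258809] = 2328.9893

Kővári–Sós–Turán: let r_1, ..., r_157 be the row sums and z = Σ r_i the total number of 1s. Each pair of columns can share at most one row with both entries 1 (else a 2×2 all-ones block appears), so Σ_i C(r_i, 2) ≤ C(180, 2) = 16110. By convexity Σ_i C(r_i, 2) ≥ 157·C(z/157, 2) = z(z − 157)/(2·157), giving z² − 157z − 157·180·179 ≤ 0 and hence z ≤ (1/2)[157 + √(24649 + 4·5058540)] = (1/2)[157 + √20258809] ≈ (1/2)(157 + 4500.9787) = 2328.9893.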